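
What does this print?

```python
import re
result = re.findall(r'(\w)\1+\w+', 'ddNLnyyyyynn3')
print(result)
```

['d']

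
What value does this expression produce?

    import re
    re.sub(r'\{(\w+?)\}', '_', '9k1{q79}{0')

Matches: at [3:8] → '{q79}'.
`sub` substitutes '_' at each match site.

'9k1_{0'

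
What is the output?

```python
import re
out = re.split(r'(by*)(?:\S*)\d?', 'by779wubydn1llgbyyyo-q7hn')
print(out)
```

['', 'by', '']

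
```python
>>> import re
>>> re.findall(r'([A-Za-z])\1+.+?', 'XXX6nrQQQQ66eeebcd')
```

A backreference is literal: `\1` must see the identical characters the first group matched.
One capturing group, so `findall` returns just the captured substring from each match — 3 in all.

['X', 'Q', 'e']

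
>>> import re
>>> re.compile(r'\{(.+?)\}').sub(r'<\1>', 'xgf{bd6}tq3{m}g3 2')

Because the quantifier is non-greedy, it stops expanding at the earliest point where the rest of the pattern can succeed.
Each match is replaced using the text its own group 1 captured.

'xgf<bd6>tq3<m>g3 2'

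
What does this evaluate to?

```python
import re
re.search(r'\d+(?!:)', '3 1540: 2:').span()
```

(0, 1)

The negative lookaround is zero-width — it rules out positions where the adjacent text would match, without consuming anything.
The match spans [0:1] → '3'.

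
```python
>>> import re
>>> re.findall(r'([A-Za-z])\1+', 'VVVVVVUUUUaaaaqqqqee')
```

['V', 'U', 'a', 'q', 'e']

The backreference `\1` re-matches whatever the first group consumed, character for character.
One capturing group, so `findall` returns just the captured substring from each match — 5 in all.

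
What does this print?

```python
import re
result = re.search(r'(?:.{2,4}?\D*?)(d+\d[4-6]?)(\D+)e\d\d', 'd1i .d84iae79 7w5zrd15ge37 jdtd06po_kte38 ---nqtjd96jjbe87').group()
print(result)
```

The pattern matches 2 to 4 of any character (lazy), then zero or more of a non-digit (lazy) (non-capturing group); then one or more of a literal 'd', then a digit, then optionally a character in [4-6] (captured); then one or more of a non-digit (captured); then the literal 'e', then a digit, then a digit.
`search` walks the string left to right and returns the first match it finds.
The match spans [0:13] → 'd1i .d84iae79'.
Captured: group 1 = 'd84', group 2 = 'ia'.

d1i .d84iae79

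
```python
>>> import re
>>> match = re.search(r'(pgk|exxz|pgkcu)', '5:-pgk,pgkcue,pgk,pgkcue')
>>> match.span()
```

(3, 6)

Unlike `match`, `search` isn't anchored — it looks for the pattern anywhere in the string.
The match spans [3:6] → 'pgk'.
Captured: group 1 = 'pgk'.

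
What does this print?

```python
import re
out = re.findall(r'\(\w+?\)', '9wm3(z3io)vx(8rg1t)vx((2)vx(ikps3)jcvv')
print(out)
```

Matches: at [4:10] → '(z3io)'; at [12:19] → '(8rg1t)'; at [22:25] → '(2)'; at [27:34] → '(ikps3)'.
No capturing groups, so `findall` returns the 4 full match strings.

['(z3io)', '(8rg1t)', '(2)', '(ikps3)']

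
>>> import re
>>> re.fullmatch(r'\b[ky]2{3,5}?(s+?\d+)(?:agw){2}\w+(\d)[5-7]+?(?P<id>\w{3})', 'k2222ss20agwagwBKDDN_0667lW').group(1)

'ss20'

The match spans [0:27] → 'k2222ss20agwagwBKDDN_0667lW'.
Captured: group 1 = 'ss20', group 2 = '6', group 3 = '7lW'.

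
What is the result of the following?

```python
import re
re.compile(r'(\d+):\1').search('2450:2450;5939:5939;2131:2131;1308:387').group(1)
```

`\1` has to match the exact text group 1 already captured.
Unlike `match`, `search` isn't anchored — it looks for the pattern anywhere in the string.
The match spans [0:9] → '2450:2450'.
Captured: group 1 = '2450'.

'2450'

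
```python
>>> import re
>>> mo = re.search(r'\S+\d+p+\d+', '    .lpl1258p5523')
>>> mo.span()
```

(4, 17)

The match spans [4:17] → '.lpl1258p5523'.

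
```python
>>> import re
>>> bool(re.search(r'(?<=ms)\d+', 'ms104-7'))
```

True

The lookaround is zero-width — it requires the adjacent text to match without consuming it, so the asserted text isn't part of the match.
The match spans [2:5] → '104'.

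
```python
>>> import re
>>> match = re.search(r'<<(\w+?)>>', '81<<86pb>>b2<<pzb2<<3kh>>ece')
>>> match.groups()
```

('86pb',)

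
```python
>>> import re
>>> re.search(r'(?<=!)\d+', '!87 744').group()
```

'87'

The `(?=…)`/`(?<=…)` assertion just peeks at neighbouring text; it doesn't advance the match position.
Unlike `match`, `search` isn't anchored — it looks for the pattern anywhere in the string.
The match spans [1:3] → '87'.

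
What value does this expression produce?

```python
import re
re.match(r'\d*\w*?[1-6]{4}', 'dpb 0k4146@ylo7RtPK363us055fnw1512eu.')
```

None

Pattern: zero or more of a digit; then zero or more of a word character (lazy), then exactly 4 of a character in [1-6].
`re.match` won't scan ahead — the pattern has to work from the very first character.
Here the string doesn't start with a match, so the call returns None.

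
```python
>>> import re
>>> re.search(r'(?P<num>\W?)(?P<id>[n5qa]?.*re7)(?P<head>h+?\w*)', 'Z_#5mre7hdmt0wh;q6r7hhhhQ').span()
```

(0, 15)

Pattern: optionally a non-word character (captured as 'num'); then optionally one of [n5qa], then zero or more of any character, then the literal 're7' (captured as 'id'); then one or more of the literal 'h' (lazy), then zero or more of a word character (captured as 'head').
The match spans [0:15] → 'Z_#5mre7hdmt0wh'.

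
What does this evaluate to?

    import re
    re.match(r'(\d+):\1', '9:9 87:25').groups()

The match spans [0:3] → '9:9'.
Captured: group 1 = '9'.

('9',)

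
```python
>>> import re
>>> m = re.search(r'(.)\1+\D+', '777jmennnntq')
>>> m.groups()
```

('7',)

`\1` has to match the exact text group 1 already captured.
`search` walks the string left to right and returns the first match it finds.
The match spans [0:12] → '777jmennnntq'.
Captured: group 1 = '7'.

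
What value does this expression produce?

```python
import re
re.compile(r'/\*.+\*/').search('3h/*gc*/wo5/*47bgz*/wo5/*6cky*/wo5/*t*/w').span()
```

`re.search` tries every starting position until one works.
The match spans [2:39] → '/*gc*/wo5/*47bgz*/wo5/*6cky*/wo5/*t*/'.

(2, 39)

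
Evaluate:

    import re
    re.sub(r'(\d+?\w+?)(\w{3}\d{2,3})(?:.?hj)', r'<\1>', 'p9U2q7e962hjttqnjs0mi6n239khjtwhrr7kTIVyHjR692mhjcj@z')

Pattern: one or more of a digit (lazy), then one or more of a word character (lazy) (captured); then exactly 3 of a word character, then 2 to 3 of a digit (captured); then optionally any character, then the literal 'hj' (non-capturing group).
Because the quantifier is non-greedy, it stops expanding at the earliest point where the rest of the pattern can succeed.
Matches: at [1:12] → '9U2q7e962hj'; at [18:29] → '0mi6n239khj'; at [34:49] → '7kTIVyHjR692mhj'.
`\1` in the replacement pulls in group 1's text for each match.

'p<9U2>ttqnjs<0m>twhrr<7kTIVy>cj@z'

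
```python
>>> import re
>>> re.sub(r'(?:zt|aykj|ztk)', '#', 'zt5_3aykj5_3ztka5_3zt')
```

The regex engine tests alternatives in the order written; an earlier branch that matches wins even if a later one would match more.
Each match is replaced by '#'.

'#5_3#5_3#ka5_3#'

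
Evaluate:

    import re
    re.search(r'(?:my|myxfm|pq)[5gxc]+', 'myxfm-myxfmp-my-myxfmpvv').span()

(0, 3)

`search` walks the string left to right and returns the first match it finds.
The match spans [0:3] → 'myx'.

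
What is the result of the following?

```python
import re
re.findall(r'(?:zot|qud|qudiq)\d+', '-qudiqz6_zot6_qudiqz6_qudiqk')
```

['zot6']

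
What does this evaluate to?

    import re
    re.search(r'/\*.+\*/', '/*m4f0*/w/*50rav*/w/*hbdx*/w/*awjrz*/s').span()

(0, 37)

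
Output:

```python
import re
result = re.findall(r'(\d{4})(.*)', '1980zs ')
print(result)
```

[('1980', 'zs ')]

Pattern: exactly 4 of a digit (captured); then zero or more of any character (captured).
With 2 capturing groups, `findall` returns a 2-tuple per match.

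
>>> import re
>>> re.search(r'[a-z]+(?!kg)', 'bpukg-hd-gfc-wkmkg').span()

A negative assertion filters positions out without eating any characters.
`search` walks the string left to right and returns the first match it finds.
The match spans [0:5] → 'bpukg'.

(0, 5)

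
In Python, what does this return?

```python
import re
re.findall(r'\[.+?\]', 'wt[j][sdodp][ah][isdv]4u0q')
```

['[j]', '[sdodp]', '[ah]', '[isdv]']

The `?` after the quantifier makes it lazy — it takes as little as possible before letting the rest of the pattern try.
Walking the string: at [2:5] → '[j]'; at [5:12] → '[sdodp]'; at [12:16] → '[ah]'; at [16:22] → '[isdv]'.
With no groups in the pattern, `findall` gives back each whole match — 4 here.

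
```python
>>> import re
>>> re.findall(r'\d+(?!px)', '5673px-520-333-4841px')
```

The negative lookahead/lookbehind blocks any match where the forbidden context is present.
Since nothing is captured, `findall` lists the 4 matched substrings directly.

['567', '520', '333', '484']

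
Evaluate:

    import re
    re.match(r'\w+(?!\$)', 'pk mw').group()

'pk'

A negative assertion filters positions out without eating any characters.
`re.match` only tries the pattern at the start of the string.
The match spans [0:2] → 'pk'.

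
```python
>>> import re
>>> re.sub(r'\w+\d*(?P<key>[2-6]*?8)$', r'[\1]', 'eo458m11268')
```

'[8]'

The pattern matches one or more of a word character, then zero or more of a digit; then zero or more of a character in [2-6] (lazy), then a literal '8' (captured as 'key'); then anchored at the end.
Matches: at [0:11] → 'eo458m11268'.
Each match is replaced using the text its own group 1 captured.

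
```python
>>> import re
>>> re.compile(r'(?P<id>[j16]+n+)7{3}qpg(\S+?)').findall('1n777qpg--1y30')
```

This matches one or more of one of [j16], then one or more of the literal 'n' (captured as 'id'); then exactly 3 of the literal '7', then the literal 'qpg'; then one or more of a non-whitespace character (lazy) (captured).
Scanning left to right: at [0:9] match '1n777qpg-', groups = ('1n', '-').
Multiple groups make `findall` return tuples — one 2-tuple for the one match.

[('1n', '-')]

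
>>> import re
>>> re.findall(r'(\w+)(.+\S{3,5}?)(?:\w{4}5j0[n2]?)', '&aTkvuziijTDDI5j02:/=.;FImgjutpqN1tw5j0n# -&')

Pattern: one or more of a word character (captured); then one or more of any character, then 3 to 5 of a non-whitespace character (lazy) (captured); then exactly 4 of a word character, then the literal '5j0', then optionally one of [n2] (non-capturing group).
Matches: at [1:40] match 'aTkvuziijTDDI5j02:/=.;FImgjutpqN1tw5j0n', groups = ('aTkvuziijTDDI5j02', ':/=.;FImgjutpq').
With 2 capturing groups, `findall` returns a 2-tuple per match.

[('aTkvuziijTDDI5j02', ':/=.;FImgjutpq')]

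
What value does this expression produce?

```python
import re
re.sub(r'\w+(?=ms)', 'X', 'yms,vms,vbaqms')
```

'Xms,Xms,Xms'

The lookaround is zero-width — it requires the adjacent text to match without consuming it, so the asserted text isn't part of the match.
Matches: at [0:1] → 'y'; at [4:5] → 'v'; at [8:12] → 'vbaq'.
`sub` substitutes 'X' at each match site.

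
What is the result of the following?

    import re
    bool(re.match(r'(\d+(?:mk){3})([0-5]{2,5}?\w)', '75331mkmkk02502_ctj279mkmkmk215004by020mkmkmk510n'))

False

The pattern matches one or more of a digit, then the literal 'mk' repeated 3 times (captured); then 2 to 5 of a character in [0-5] (lazy), then a word character (captured).
With `match`, the pattern is implicitly anchored at the beginning.
Here the string doesn't start with a match, so the call returns None, and `bool(None)` is False.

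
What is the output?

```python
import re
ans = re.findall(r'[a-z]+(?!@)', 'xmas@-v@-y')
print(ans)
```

['xma', 'y']

The negative lookahead/lookbehind blocks any match where the forbidden context is present.
With no groups in the pattern, `findall` gives back each whole match — 2 here.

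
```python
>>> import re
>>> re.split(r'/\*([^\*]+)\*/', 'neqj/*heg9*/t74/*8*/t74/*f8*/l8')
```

['neqj', 'heg9', 't74', '8', 't74', 'f8', 'l8']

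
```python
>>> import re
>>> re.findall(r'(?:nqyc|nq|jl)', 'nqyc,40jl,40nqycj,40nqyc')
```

['nqyc', 'jl', 'nqyc', 'nqyc']

Alternation tries branches left to right and keeps the first one that lets the overall match succeed at that position.
Matches: at [0:4] → 'nqyc'; at [7:9] → 'jl'; at [12:16] → 'nqyc'; at [20:24] → 'nqyc'.
Since nothing is captured, `findall` lists the 4 matched substrings directly.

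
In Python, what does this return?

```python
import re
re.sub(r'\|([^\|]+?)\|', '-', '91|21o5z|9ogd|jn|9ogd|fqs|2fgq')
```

'91-9ogd-9ogd-2fgq'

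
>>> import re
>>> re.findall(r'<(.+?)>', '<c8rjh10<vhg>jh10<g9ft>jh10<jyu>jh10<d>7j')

['c8rjh10<vhg', 'g9ft', 'jyu', 'd']

Matches: at [0:13] match '<c8rjh10<vhg>', group 1 = 'c8rjh10<vhg'; at [17:23] match '<g9ft>', group 1 = 'g9ft'; at [27:32] match '<jyu>', group 1 = 'jyu'; at [36:39] match '<d>', group 1 = 'd'.
`findall` collects group 1 from each match (4 total).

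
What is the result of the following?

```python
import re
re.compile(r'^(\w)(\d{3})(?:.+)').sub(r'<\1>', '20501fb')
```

'<2>'

This matches anchored at the start of the string; then a word character (captured); then exactly 3 of a digit (captured); then one or more of any character (non-capturing group).
Each match is replaced using the text its own group 1 captured.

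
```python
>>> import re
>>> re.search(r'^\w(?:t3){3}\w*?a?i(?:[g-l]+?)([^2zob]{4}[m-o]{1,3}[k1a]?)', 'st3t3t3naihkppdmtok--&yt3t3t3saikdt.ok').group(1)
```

The match spans [0:16] → 'st3t3t3naihkppdm'.
Captured: group 1 = 'kppdm'.

'kppdm'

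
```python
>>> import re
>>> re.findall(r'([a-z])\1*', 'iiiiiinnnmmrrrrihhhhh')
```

['i', 'n', 'm', 'r', 'i', 'h']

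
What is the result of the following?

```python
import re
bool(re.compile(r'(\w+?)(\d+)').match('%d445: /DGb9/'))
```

The pattern matches one or more of a word character (lazy) (captured); then one or more of a digit (captured).
`match` is anchored at position 0; if the pattern doesn't fit there, it returns None.
Here the pattern fails at index 0, so the call returns None, and `bool(None)` is False.

False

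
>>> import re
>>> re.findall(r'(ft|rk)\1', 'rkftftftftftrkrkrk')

['ft', 'ft', 'rk']

A backreference is literal: `\1` must see the identical characters the first group matched.
Scanning left to right: at [2:6] match 'ftft', group 1 = 'ft'; at [6:10] match 'ftft', group 1 = 'ft'; at [12:16] match 'rkrk', group 1 = 'rk'.
Because there's exactly one group, `findall` drops the full match and keeps group 1 from each hit.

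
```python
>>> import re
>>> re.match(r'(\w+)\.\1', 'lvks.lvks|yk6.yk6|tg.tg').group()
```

After group 1 captures some text, `\1` only succeeds where that same text appears again.
`re.match` only tries the pattern at the start of the string.
The match spans [0:9] → 'lvks.lvks'.
Captured: group 1 = 'lvks'.

'lvks.lvks'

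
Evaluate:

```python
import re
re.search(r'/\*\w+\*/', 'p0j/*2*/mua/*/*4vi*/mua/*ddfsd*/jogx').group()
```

Unlike `match`, `search` isn't anchored — it looks for the pattern anywhere in the string.
The match spans [3:8] → '/*2*/'.

'/*2*/'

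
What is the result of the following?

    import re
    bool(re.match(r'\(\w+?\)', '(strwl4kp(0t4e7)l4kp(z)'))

`match` is anchored at position 0; if the pattern doesn't fit there, it returns None.
Here the pattern fails at index 0, so the call returns None, and `bool(None)` is False.

False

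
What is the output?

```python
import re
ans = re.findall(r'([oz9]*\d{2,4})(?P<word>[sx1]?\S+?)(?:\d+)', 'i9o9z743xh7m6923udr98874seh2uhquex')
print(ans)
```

This matches zero or more of one of [oz9], then 2 to 4 of a digit (captured); then optionally one of [sx1], then one or more of a non-whitespace character (lazy) (captured as 'word'); then one or more of a digit (non-capturing group).
With the lazy modifier that quantifier settles for the fewest repetitions that let the rest of the pattern succeed (the atoms after it are unaffected and can still be greedy).
Scanning left to right: at [1:11] match '9o9z743xh7', groups = ('9o9z743', 'xh'); at [12:24] match '6923udr98874', groups = ('6923', 'udr').
With 2 capturing groups, `findall` returns a 2-tuple per match.

[('9o9z743', 'xh'), ('6923', 'udr')]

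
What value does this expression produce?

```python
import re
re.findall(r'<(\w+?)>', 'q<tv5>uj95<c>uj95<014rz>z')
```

['tv5', 'c', '014rz']

`findall` collects group 1 from each match (3 total).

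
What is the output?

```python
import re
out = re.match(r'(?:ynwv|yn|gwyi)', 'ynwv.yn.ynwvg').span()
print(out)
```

(0, 4)

Alternation isn't longest-match — the leftmost alternative that fits at this position is chosen.
`re.match` only tries the pattern at the start of the string.
The match spans [0:4] → 'ynwv'.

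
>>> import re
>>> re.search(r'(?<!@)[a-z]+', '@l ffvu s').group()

'ffvu'

The negative lookaround is zero-width — it rules out positions where the adjacent text would match, without consuming anything.
The match spans [3:7] → 'ffvu'.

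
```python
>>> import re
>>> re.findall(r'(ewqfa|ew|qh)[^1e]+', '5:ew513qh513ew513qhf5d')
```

['ew', 'qh', 'ew', 'qh']

With a single group, `findall` returns only what that group captured — 4 items.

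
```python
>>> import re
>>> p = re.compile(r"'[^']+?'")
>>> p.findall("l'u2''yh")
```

["'u2'"]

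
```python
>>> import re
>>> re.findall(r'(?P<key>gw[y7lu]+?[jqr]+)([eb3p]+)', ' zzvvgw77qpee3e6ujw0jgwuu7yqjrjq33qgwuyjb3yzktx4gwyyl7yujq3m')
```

[('gw77q', 'pee3e'), ('gwuu7yqjrjq', '33'), ('gwuyj', 'b3'), ('gwyyl7yujq', '3')]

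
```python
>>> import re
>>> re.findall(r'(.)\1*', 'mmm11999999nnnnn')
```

['m', '1', '9', 'n']

`\1` is not a pattern — it's the concrete string captured by group 1, re-applied verbatim.
Walking the string: at [0:3] match 'mmm', group 1 = 'm'; at [3:5] match '11', group 1 = '1'; at [5:11] match '999999', group 1 = '9'; at [11:16] match 'nnnnn', group 1 = 'n'.
One capturing group, so `findall` returns just the captured substring from each match — 4 in all.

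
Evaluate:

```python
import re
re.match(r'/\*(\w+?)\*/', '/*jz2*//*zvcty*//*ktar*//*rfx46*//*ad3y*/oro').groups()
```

`re.match` won't scan ahead — the pattern has to work from the very first character.
The match spans [0:7] → '/*jz2*/'.
Captured: group 1 = 'jz2'.

('jz2',)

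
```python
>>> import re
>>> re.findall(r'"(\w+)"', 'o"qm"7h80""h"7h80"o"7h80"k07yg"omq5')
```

['qm', 'h', 'o', 'k07yg']

Scanning left to right: at [1:5] match '"qm"', group 1 = 'qm'; at [10:13] match '"h"', group 1 = 'h'; at [17:20] match '"o"', group 1 = 'o'; at [24:31] match '"k07yg"', group 1 = 'k07yg'.
One capturing group, so `findall` returns just the captured substring from each match — 4 in all.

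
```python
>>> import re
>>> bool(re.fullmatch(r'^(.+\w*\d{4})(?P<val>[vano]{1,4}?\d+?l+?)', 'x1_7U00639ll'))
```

False

The pattern matches anchored at the start of the string; then one or more of any character, then zero or more of a word character, then exactly 4 of a digit (captured); then 1 to 4 of one of [vano] (lazy), then one or more of a digit (lazy), then one or more of the literal 'l' (lazy) (captured as 'val').
`re.fullmatch` is like wrapping the pattern in `^…$` (in single-line mode).
Here the pattern can't cover the whole string, so the call returns None, and `bool(None)` is False.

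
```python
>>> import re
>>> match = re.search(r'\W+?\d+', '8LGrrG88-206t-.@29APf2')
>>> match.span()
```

(8, 12)

The pattern matches one or more of a non-word character (lazy); then one or more of a digit.
The match spans [8:12] → '-206'.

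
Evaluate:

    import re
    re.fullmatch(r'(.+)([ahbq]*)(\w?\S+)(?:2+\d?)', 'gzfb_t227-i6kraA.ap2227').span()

(0, 23)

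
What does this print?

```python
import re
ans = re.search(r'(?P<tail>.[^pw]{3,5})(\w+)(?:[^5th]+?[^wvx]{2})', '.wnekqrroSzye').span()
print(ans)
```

(1, 13)

The match spans [1:13] → 'wnekqrroSzye'.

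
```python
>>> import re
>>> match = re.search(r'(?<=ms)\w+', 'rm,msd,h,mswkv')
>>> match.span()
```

Because the assertion is zero-width, the text it checks is not consumed and won't appear in the result.
The match spans [5:6] → 'd'.

(5, 6)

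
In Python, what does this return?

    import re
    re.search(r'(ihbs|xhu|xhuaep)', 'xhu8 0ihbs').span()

`re.search` tries every starting position until one works.
The match spans [0:3] → 'xhu'.
Captured: group 1 = 'xhu'.

(0, 3)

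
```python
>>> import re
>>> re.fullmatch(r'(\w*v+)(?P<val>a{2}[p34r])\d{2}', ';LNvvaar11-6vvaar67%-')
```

None

Pattern: zero or more of a word character, then one or more of a literal 'v' (captured); then exactly 2 of the literal 'a', then one of [p34r] (captured as 'val'); then exactly 2 of a digit.
`re.fullmatch` requires the pattern to consume the entire string.
Here the string isn't matched end-to-end, so the call returns None.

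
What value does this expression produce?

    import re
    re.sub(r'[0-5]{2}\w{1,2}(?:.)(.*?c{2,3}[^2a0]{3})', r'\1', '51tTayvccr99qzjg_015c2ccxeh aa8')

Pattern: exactly 2 of a character in [0-5], then 1 to 2 of a word character; then any character (non-capturing group); then zero or more of any character (lazy), then 2 to 3 of a literal 'c', then exactly 3 of any character except [2a0] (captured).
Matches: at [0:12] → '51tTayvccr99'; at [17:27] → '015c2ccxeh'.
Each match is replaced using the text its own group 1 captured.

'yvccr99qzjg_ccxeh aa8'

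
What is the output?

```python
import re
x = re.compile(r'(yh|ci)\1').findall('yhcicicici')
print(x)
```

['ci', 'ci']

After group 1 captures some text, `\1` only succeeds where that same text appears again.
With a single group, `findall` returns only what that group captured — 2 items.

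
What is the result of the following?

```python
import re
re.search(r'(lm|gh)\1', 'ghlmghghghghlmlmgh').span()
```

(4, 8)

A backreference is literal: `\1` must see the identical characters the first group matched.
`re.search` tries every starting position until one works.
The match spans [4:8] → 'ghgh'.
Captured: group 1 = 'gh'.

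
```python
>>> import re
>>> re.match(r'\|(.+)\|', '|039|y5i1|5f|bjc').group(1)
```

'039|y5i1|5f'

The match spans [0:13] → '|039|y5i1|5f|'.
Captured: group 1 = '039|y5i1|5f'.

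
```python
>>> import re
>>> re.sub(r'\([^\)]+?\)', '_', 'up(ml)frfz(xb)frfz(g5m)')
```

'up_frfz_frfz_'

Each match is replaced by '_'.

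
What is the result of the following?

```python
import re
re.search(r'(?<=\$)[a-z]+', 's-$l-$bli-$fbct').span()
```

(3, 4)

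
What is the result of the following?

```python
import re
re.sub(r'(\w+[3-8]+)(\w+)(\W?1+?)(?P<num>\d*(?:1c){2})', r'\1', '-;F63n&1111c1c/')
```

'-;F63/'

The replacement refers to a captured group, so each match is rewritten using its own captured text.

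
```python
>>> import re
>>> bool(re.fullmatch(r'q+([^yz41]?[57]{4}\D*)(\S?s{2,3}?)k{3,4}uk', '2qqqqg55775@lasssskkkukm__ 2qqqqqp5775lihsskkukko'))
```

Pattern: one or more of a literal 'q'; then optionally any character except [yz41], then exactly 4 of one of [57], then zero or more of a non-digit (captured); then optionally a non-whitespace character, then 2 to 3 of the literal 's' (lazy) (captured); then 3 to 4 of a literal 'k', then the literal 'uk'.
For `fullmatch`, every character of the input must be accounted for by the pattern.
Here there's no way to consume every character, so the call returns None, and `bool(None)` is False.

False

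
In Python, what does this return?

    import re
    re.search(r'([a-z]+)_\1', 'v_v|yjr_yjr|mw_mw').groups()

('v',)

The match spans [0:3] → 'v_v'.
Captured: group 1 = 'v'.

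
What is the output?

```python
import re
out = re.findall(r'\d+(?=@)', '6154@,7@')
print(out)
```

['6154', '7']

The lookaround is zero-width — it requires the adjacent text to match without consuming it, so the asserted text isn't part of the match.
Matches: at [0:4] → '6154'; at [6:7] → '7'.
With no groups in the pattern, `findall` gives back each whole match — 2 here.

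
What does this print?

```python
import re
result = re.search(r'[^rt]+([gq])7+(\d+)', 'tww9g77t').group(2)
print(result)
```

The pattern matches one or more of any character except [rt]; then one of [gq] (captured); then one or more of a literal '7'; then one or more of a digit (captured).
Unlike `match`, `search` isn't anchored — it looks for the pattern anywhere in the string.
The match spans [1:7] → 'ww9g77'.
Captured: group 1 = 'g', group 2 = '7'.

7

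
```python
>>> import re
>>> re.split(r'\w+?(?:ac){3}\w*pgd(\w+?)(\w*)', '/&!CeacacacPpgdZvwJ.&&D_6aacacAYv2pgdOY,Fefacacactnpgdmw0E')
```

['/&!', 'Z', 'vwJ', '.&&D_6aacacAYv2pgdOY,', 'm', 'w0E', '']

This matches one or more of a word character (lazy); then the literal 'ac' repeated 3 times, then zero or more of a word character, then the literal 'pgd'; then one or more of a word character (lazy) (captured); then zero or more of a word character (captured).
Lazy quantifiers expand one character at a time until the remainder of the pattern can match.
Matches to split on: at [3:19] → 'CeacacacPpgdZvwJ'; at [40:58] → 'Fefacacactnpgdmw0E'.
The group in the pattern means `split` returns the separators' captures alongside the pieces.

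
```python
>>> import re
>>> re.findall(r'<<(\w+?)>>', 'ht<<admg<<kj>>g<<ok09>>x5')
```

['kj', 'ok09']

Walking the string: at [8:14] match '<<kj>>', group 1 = 'kj'; at [15:23] match '<<ok09>>', group 1 = 'ok09'.
`findall` collects group 1 from each match (2 total).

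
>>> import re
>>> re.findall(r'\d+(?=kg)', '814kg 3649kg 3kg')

['814', '3649', '3']

The lookaround is zero-width — it requires the adjacent text to match without consuming it, so the asserted text isn't part of the match.
Since nothing is captured, `findall` lists the 3 matched substrings directly.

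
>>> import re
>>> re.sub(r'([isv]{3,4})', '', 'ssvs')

''

The pattern matches 3 to 4 of one of [isv] (captured).
Matches: at [0:4] → 'ssvs'.
`sub` substitutes '' at each match site.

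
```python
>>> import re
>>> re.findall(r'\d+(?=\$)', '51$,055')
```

['51']

The positive lookaround only admits positions where the adjacent text matches; those characters stay outside the span.
Since nothing is captured, `findall` lists the 1 matched substring directly.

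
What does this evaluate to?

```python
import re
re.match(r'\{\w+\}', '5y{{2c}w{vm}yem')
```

None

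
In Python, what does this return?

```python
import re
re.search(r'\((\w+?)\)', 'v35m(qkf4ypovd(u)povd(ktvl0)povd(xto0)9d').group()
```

'(u)'

The match spans [14:17] → '(u)'.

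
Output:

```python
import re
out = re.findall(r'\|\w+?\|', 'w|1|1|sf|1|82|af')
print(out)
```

Scanning left to right: at [1:4] → '|1|'; at [5:9] → '|sf|'; at [10:14] → '|82|'.
With no groups in the pattern, `findall` gives back each whole match — 3 here.

['|1|', '|sf|', '|82|']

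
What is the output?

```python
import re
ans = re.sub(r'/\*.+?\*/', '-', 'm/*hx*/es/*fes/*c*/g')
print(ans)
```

m-es-g

The `?` after the quantifier makes it lazy — it takes as little as possible before letting the rest of the pattern try.
Matches: at [1:7] → '/*hx*/'; at [9:19] → '/*fes/*c*/'.
`sub` substitutes '-' at each match site.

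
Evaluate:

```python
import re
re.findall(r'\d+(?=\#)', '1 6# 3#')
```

['6', '3']

The positive lookaround only admits positions where the adjacent text matches; those characters stay outside the span.
No capturing groups, so `findall` returns the 2 full match strings.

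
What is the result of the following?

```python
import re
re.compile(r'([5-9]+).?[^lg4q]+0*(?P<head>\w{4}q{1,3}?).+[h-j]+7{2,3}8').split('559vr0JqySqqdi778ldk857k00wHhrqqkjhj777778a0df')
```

['', '559', 'qySqq', 'ldk857k00wHhrqqkjhj777778a0df']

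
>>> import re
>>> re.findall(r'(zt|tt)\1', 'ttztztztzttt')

['zt', 'zt']

After group 1 captures some text, `\1` only succeeds where that same text appears again.
With a single group, `findall` returns only what that group captured — 2 items.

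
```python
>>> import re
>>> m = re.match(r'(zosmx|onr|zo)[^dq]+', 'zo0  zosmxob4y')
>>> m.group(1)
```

'zo'

The match spans [0:14] → 'zo0  zosmxob4y'.
Captured: group 1 = 'zo'.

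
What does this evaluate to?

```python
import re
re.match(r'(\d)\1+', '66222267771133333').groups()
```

The match spans [0:2] → '66'.
Captured: group 1 = '6'.

('6',)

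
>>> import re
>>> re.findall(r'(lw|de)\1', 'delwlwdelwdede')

The backreference `\1` re-matches whatever the first group consumed, character for character.
Because there's exactly one group, `findall` drops the full match and keeps group 1 from each hit.

['lw', 'de']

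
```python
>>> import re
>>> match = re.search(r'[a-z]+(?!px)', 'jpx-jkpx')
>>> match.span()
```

Because the assertion is negative and zero-width, positions next to the forbidden text are skipped.
Unlike `match`, `search` isn't anchored — it looks for the pattern anywhere in the string.
The match spans [0:3] → 'jpx'.

(0, 3)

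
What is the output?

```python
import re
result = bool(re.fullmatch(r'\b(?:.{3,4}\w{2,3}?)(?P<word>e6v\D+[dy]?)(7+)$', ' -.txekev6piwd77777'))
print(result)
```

The pattern matches a word boundary (`\b`, zero-width); then 3 to 4 of any character, then 2 to 3 of a word character (lazy) (non-capturing group); then the literal 'e6v', then one or more of a non-digit, then optionally one of [dy] (captured as 'word'); then one or more of a literal '7' (captured); then anchored at the end.
For `fullmatch`, every character of the input must be accounted for by the pattern.
Here the string isn't matched end-to-end, so the call returns None, and `bool(None)` is False.

False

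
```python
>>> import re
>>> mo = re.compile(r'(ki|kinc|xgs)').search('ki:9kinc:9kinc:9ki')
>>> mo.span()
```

`re.search` scans for the first position where the pattern succeeds.
The match spans [0:2] → 'ki'.
Captured: group 1 = 'ki'.

(0, 2)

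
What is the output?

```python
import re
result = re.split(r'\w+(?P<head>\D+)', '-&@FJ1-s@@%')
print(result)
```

['-&@', '-s@@%', '']

This matches one or more of a word character; then one or more of a non-digit (captured as 'head').
Matches to split on: at [3:11] → 'FJ1-s@@%'.
With a capturing group present, the delimiter's captured portion is kept in the result list.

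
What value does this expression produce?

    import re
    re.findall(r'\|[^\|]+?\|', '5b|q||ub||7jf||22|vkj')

['|q|', '|ub|', '|7jf|', '|22|']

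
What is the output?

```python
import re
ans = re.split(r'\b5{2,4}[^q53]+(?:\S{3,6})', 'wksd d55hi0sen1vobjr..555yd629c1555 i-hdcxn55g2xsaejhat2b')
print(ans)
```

['wksd d55hi0sen1vobjr..', ' i-hdcxn55g2xsaejhat2b']

`split` removes every match and returns the 2 fragments in between.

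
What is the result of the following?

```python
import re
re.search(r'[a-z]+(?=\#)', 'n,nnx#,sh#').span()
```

(2, 5)

The lookaround is zero-width — it requires the adjacent text to match without consuming it, so the asserted text isn't part of the match.
`search` walks the string left to right and returns the first match it finds.
The match spans [2:5] → 'nnx'.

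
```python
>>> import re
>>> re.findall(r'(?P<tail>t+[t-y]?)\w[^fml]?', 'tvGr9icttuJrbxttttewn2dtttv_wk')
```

Pattern: one or more of a literal 't', then optionally a character in [t-y] (captured as 'tail'); then a word character, then optionally any character except [fml].
Walking the string: at [0:4] match 'tvGr', group 1 = 'tv'; at [7:12] match 'ttuJr', group 1 = 'ttu'; at [14:20] match 'ttttew', group 1 = 'tttt'; at [23:29] match 'tttv_w', group 1 = 'tttv'.
With a single group, `findall` returns only what that group captured — 4 items.

['tv', 'ttu', 'tttt', 'tttv']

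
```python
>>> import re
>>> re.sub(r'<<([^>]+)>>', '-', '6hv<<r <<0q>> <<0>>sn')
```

Each match is replaced by '-'.

'6hv- -sn'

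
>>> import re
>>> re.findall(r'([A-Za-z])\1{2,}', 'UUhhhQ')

`\1` is not a pattern — it's the concrete string captured by group 1, re-applied verbatim.
With a single group, `findall` returns only what that group captured — 1 item.

['h']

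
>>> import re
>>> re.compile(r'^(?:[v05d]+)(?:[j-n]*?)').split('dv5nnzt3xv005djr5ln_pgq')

This matches anchored at the start of the string; then one or more of one of [v05d] (non-capturing group); then zero or more of a character in [j-n] (lazy) (non-capturing group).
Lazy quantifiers expand one character at a time until the remainder of the pattern can match.
Matches to split on: at [0:3] → 'dv5'.
The string is cut at each match, leaving 2 pieces.

['', 'nnzt3xv005djr5ln_pgq']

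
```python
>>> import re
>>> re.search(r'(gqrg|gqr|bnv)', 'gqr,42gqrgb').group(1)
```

'gqr'

Unlike `match`, `search` isn't anchored — it looks for the pattern anywhere in the string.
The match spans [0:3] → 'gqr'.
Captured: group 1 = 'gqr'.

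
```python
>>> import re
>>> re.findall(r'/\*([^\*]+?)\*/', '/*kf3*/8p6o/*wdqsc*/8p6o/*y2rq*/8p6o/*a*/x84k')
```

['kf3', 'wdqsc', 'y2rq', 'a']

With a single group, `findall` returns only what that group captured — 4 items.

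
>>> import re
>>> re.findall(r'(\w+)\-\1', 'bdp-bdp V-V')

['bdp', 'V']

The backreference `\1` re-matches whatever the first group consumed, character for character.
Because there's exactly one group, `findall` drops the full match and keeps group 1 from each hit.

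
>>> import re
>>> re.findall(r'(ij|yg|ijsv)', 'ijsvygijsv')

['ij', 'yg', 'ij']

Alternation tries branches left to right and keeps the first one that lets the overall match succeed at that position.
Scanning left to right: at [0:2] match 'ij', group 1 = 'ij'; at [4:6] match 'yg', group 1 = 'yg'; at [6:8] match 'ij', group 1 = 'ij'.
`findall` collects group 1 from each match (3 total).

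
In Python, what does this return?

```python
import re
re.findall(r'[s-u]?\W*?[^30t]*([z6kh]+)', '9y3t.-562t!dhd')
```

['6', 'h']

This matches optionally a character in [s-u], then zero or more of a non-word character (lazy), then zero or more of any character except [30t]; then one or more of one of [z6kh] (captured).
Scanning left to right: at [3:8] match 't.-56', group 1 = '6'; at [9:13] match 't!dh', group 1 = 'h'.
One capturing group, so `findall` returns just the captured substring from each match — 2 in all.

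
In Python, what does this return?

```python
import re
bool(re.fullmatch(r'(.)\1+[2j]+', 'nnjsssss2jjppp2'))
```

False

The backreference `\1` re-matches whatever the first group consumed, character for character.
`re.fullmatch` requires the pattern to consume the entire string.
Here the string isn't matched end-to-end, so the call returns None, and `bool(None)` is False.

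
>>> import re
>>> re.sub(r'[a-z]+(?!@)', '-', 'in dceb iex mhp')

'- - - -'

`(?!…)`/`(?<!…)` only lets a position through if the neighbouring text does NOT match; no characters are consumed.
Matches: at [0:2] → 'in'; at [3:7] → 'dceb'; at [8:11] → 'iex'; at [12:15] → 'mhp'.
Every occurrence is swapped for '-'.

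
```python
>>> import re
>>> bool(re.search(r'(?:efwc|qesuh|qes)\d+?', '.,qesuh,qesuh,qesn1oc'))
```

False

Here the pattern never matches, so the call returns None, and `bool(None)` is False.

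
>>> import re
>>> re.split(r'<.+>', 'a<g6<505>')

['a', '']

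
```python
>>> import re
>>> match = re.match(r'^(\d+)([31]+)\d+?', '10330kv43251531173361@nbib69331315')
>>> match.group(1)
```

Pattern: anchored at the start of the string; then one or more of a digit (captured); then one or more of one of [31] (captured); then one or more of a digit (lazy).
`match` is anchored at position 0; if the pattern doesn't fit there, it returns None.
The match spans [0:5] → '10330'.
Captured: group 1 = '103', group 2 = '3'.

'103'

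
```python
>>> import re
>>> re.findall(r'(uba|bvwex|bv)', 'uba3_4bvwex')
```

['uba', 'bvwex']

Branches in `(...|...)` are attempted left-to-right; the first branch that allows the whole pattern to succeed is taken.
Scanning left to right: at [0:3] match 'uba', group 1 = 'uba'; at [6:11] match 'bvwex', group 1 = 'bvwex'.
Because there's exactly one group, `findall` drops the full match and keeps group 1 from each hit.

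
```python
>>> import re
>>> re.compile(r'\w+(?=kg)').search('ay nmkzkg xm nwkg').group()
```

'nmkz'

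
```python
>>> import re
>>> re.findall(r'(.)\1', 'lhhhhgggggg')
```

['h', 'h', 'g', 'g', 'g']

After group 1 captures some text, `\1` only succeeds where that same text appears again.
Scanning left to right: at [1:3] match 'hh', group 1 = 'h'; at [3:5] match 'hh', group 1 = 'h'; at [5:7] match 'gg', group 1 = 'g'; at [7:9] match 'gg', group 1 = 'g'; at [9:11] match 'gg', group 1 = 'g'.
`findall` collects group 1 from each match (5 total).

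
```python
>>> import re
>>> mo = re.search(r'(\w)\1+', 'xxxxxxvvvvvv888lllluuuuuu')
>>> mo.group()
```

'xxxxxx'

After group 1 captures some text, `\1` only succeeds where that same text appears again.
`re.search` tries every starting position until one works.
The match spans [0:6] → 'xxxxxx'.
Captured: group 1 = 'x'.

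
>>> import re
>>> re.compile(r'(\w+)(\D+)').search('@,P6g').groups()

('P6', 'g')

This matches one or more of a word character (captured); then one or more of a non-digit (captured).
`re.search` tries every starting position until one works.
The match spans [2:5] → 'P6g'.
Captured: group 1 = 'P6', group 2 = 'g'.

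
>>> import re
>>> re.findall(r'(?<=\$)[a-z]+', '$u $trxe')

['u', 'trxe']

The lookaround is zero-width — it requires the adjacent text to match without consuming it, so the asserted text isn't part of the match.
Walking the string: at [1:2] → 'u'; at [4:8] → 'trxe'.
No capturing groups, so `findall` returns the 2 full match strings.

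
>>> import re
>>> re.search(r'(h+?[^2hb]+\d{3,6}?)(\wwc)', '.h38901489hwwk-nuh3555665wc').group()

'h3555665wc'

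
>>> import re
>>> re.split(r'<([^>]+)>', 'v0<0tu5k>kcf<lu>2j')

['v0', '0tu5k', 'kcf', 'lu', '2j']

Matches to split on: at [2:9] → '<0tu5k>'; at [12:16] → '<lu>'.
`re.split` interleaves the captured-group text with the surrounding fragments.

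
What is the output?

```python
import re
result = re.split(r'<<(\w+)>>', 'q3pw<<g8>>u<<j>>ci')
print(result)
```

Matches to split on: at [4:10] → '<<g8>>'; at [11:16] → '<<j>>'.
With a capturing group present, the delimiter's captured portion is kept in the result list.

['q3pw', 'g8', 'u', 'j', 'ci']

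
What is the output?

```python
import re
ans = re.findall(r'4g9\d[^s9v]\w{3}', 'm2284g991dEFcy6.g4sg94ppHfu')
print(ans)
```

['4g991dEF']

`findall` yields the raw match text (1 of them) because the pattern has no groups.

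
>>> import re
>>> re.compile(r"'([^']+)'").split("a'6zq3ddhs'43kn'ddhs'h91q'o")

['a', '6zq3ddhs', '43kn', 'ddhs', "h91q'o"]

Matches to split on: at [1:11] → "'6zq3ddhs'"; at [15:21] → "'ddhs'".
`re.split` interleaves the captured-group text with the surrounding fragments.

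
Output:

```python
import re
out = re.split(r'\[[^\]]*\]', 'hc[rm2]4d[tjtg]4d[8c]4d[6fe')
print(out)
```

Splitting on the pattern gives 4 pieces.

['hc', '4d', '4d', '4d[6fe']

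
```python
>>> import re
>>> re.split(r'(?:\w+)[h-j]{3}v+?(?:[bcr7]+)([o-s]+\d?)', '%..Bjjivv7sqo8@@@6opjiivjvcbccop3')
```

['%..', 'sqo8', '@@@6opjiivjvcbccop3']

This matches one or more of a word character (non-capturing group); then exactly 3 of a character in [h-j], then one or more of a literal 'v' (lazy); then one or more of one of [bcr7] (non-capturing group); then one or more of a character in [o-s], then optionally a digit (captured).
Matches to split on: at [3:14] → 'Bjjivv7sqo8'.
Because the pattern has a capturing group, `split` also inserts each captured text between the pieces.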